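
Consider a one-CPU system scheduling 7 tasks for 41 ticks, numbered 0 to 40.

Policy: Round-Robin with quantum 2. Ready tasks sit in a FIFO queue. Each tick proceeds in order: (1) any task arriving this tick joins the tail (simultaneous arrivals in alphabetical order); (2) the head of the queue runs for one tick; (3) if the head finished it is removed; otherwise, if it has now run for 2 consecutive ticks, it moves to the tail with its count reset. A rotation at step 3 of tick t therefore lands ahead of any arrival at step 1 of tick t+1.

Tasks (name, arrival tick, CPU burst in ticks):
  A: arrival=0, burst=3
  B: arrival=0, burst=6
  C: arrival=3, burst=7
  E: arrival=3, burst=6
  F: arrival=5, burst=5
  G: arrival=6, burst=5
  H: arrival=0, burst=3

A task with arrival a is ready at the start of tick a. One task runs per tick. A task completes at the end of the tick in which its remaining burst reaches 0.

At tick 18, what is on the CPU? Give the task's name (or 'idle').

t=0: queue=[A,B,H] q_used=0 → run A
t=1: queue=[A,B,H] q_used=1 → run A
t=2: queue=[B,H,A] q_used=0 → run B
t=3: queue=[B,H,A,C,E] q_used=1 → run B
t=4: queue=[H,A,C,E,B] q_used=0 → run H
t=5: queue=[H,A,C,E,B,F] q_used=1 → run H
t=6: queue=[A,C,E,B,F,H,G] q_used=0 → run A
t=7: queue=[C,E,B,F,H,G] q_used=0 → run C
t=8: queue=[C,E,B,F,H,G] q_used=1 → run C
t=9: queue=[E,B,F,H,G,C] q_used=0 → run E
t=10: queue=[E,B,F,H,G,C] q_used=1 → run E
t=11: queue=[B,F,H,G,C,E] q_used=0 → run B
t=12: queue=[B,F,H,G,C,E] q_used=1 → run B
t=13: queue=[F,H,G,C,E,B] q_used=0 → run F
t=14: queue=[F,H,G,C,E,B] q_used=1 → run F
t=15: queue=[H,G,C,E,B,F] q_used=0 → run H
t=16: queue=[G,C,E,B,F] q_used=0 → run G
t=17: queue=[G,C,E,B,F] q_used=1 → run G
t=18: queue=[C,E,B,F,G] q_used=0 → run C
t=19: queue=[C,E,B,F,G] q_used=1 → run C
t=20: queue=[E,B,F,G,C] q_used=0 → run E
t=21: queue=[E,B,F,G,C] q_used=1 → run E
t=22: queue=[B,F,G,C,E] q_used=0 → run B
t=23: queue=[B,F,G,C,E] q_used=1 → run B
t=24: queue=[F,G,C,E] q_used=0 → run F
t=25: queue=[F,G,C,E] q_used=1 → run F
t=26: queue=[G,C,E,F] q_used=0 → run G
t=27: queue=[G,C,E,F] q_used=1 → run G
t=28: queue=[C,E,F,G] q_used=0 → run C
t=29: queue=[C,E,F,G] q_used=1 → run C
t=30: queue=[E,F,G,C] q_used=0 → run E
t=31: queue=[E,F,G,C] q_used=1 → run E
t=32: queue=[F,G,C] q_used=0 → run F
t=33: queue=[G,C] q_used=0 → run G
t=34: queue=[C] q_used=0 → run C
t=35: (idle)
t=36: (idle)
t=37: (idle)
t=38: (idle)
t=39: (idle)
t=40: (idle)

running at tick 18 = C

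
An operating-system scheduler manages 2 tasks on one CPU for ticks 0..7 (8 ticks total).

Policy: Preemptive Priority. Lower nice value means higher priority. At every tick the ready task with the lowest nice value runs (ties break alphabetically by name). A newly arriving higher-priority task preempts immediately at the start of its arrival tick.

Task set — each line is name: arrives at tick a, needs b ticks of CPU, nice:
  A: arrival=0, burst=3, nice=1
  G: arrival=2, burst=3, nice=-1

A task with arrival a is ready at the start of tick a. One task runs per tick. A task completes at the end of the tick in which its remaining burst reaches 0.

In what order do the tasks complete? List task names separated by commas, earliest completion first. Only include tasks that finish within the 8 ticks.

t=0: ready={A} → run A
t=1: ready={A} → run A
t=2: ready={A,G} → run G
t=3: ready={A,G} → run G
t=4: ready={A,G} → run G
t=5: ready={A} → run A
t=6: (idle)
t=7: (idle)

completion order = G, A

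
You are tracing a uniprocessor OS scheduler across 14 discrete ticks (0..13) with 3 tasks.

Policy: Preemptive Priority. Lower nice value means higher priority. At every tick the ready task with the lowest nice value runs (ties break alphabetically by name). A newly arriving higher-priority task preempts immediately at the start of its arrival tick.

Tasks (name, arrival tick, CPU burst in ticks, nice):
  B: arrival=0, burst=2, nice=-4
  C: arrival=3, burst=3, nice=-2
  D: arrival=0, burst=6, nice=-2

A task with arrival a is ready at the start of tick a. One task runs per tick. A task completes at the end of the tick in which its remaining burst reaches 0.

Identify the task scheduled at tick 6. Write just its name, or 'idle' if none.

t=0: ready={B,D} → run B
t=1: ready={B,D} → run B
t=2: ready={D} → run D
t=3: ready={C,D} → run C
t=4: ready={C,D} → run C
t=5: ready={C,D} → run C
t=6: ready={D} → run D
t=7: ready={D} → run D
t=8: ready={D} → run D
t=9: ready={D} → run D
t=10: ready={D} → run D
t=11: (idle)
t=12: (idle)
t=13: (idle)

running at tick 6 = D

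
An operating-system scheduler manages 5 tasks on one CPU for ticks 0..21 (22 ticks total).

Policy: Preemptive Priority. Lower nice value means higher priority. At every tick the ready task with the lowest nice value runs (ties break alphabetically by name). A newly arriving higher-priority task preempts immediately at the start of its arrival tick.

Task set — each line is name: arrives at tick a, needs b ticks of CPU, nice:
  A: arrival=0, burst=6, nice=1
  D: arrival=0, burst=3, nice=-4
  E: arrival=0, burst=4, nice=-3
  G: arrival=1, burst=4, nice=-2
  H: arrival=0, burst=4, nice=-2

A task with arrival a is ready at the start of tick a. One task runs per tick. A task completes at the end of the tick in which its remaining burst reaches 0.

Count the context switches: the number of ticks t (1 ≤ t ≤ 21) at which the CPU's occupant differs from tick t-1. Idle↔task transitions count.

context switches = 5

t=0: ready={A,D,E,H} → run D
t=1: ready={A,D,E,G,H} → run D
t=2: ready={A,D,E,G,H} → run D
t=3: ready={A,E,G,H} → run E
t=4: ready={A,E,G,H} → run E
t=5: ready={A,E,G,H} → run E
t=6: ready={A,E,G,H} → run E
t=7: ready={A,G,H} → run G
t=8: ready={A,G,H} → run G
t=9: ready={A,G,H} → run G
t=10: ready={A,G,H} → run G
t=11: ready={A,H} → run H
t=12: ready={A,H} → run H
t=13: ready={A,H} → run H
t=14: ready={A,H} → run H
t=15: ready={A} → run A
t=16: ready={A} → run A
t=17: ready={A} → run A
t=18: ready={A} → run A
t=19: ready={A} → run A
t=20: ready={A} → run A
t=21: (idle)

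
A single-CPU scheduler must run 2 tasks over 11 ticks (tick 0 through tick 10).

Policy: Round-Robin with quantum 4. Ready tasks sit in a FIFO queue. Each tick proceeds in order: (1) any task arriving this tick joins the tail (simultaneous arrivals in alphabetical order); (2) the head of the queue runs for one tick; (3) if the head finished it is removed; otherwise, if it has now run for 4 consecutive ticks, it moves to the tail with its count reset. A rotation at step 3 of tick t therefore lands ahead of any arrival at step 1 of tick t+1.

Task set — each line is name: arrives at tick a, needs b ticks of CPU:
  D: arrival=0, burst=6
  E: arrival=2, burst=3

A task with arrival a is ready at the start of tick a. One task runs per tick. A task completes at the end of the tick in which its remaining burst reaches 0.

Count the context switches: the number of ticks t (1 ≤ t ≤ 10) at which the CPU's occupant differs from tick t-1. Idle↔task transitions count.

t=0: queue=[D] q_used=0 → run D
t=1: queue=[D] q_used=1 → run D
t=2: queue=[D,E] q_used=2 → run D
t=3: queue=[D,E] q_used=3 → run D
t=4: queue=[E,D] q_used=0 → run E
t=5: queue=[E,D] q_used=1 → run E
t=6: queue=[E,D] q_used=2 → run E
t=7: queue=[D] q_used=0 → run D
t=8: queue=[D] q_used=1 → run D
t=9: (idle)
t=10: (idle)

context switches = 3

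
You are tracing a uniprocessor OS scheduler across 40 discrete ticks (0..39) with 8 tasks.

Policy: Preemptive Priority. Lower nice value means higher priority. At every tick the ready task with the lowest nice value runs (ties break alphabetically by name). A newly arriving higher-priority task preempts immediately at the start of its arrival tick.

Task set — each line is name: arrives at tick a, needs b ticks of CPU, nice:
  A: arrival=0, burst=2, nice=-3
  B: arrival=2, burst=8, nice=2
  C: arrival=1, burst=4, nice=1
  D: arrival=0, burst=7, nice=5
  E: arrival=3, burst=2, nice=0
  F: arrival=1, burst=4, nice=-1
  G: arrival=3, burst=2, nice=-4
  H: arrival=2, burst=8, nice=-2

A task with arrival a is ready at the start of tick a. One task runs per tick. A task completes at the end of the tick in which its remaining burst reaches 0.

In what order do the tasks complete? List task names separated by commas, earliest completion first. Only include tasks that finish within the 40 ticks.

completion order = A, G, H, F, E, C, B, D

t=0: ready={A,D} → run A
t=1: ready={A,C,D,F} → run A
t=2: ready={B,C,D,F,H} → run H
t=3: ready={B,C,D,E,F,G,H} → run G
t=4: ready={B,C,D,E,F,G,H} → run G
t=5: ready={B,C,D,E,F,H} → run H
t=6: ready={B,C,D,E,F,H} → run H
t=7: ready={B,C,D,E,F,H} → run H
t=8: ready={B,C,D,E,F,H} → run H
t=9: ready={B,C,D,E,F,H} → run H
t=10: ready={B,C,D,E,F,H} → run H
t=11: ready={B,C,D,E,F,H} → run H
t=12: ready={B,C,D,E,F} → run F
t=13: ready={B,C,D,E,F} → run F
t=14: ready={B,C,D,E,F} → run F
t=15: ready={B,C,D,E,F} → run F
t=16: ready={B,C,D,E} → run E
t=17: ready={B,C,D,E} → run E
t=18: ready={B,C,D} → run C
t=19: ready={B,C,D} → run C
t=20: ready={B,C,D} → run C
t=21: ready={B,C,D} → run C
t=22: ready={B,D} → run B
t=23: ready={B,D} → run B
t=24: ready={B,D} → run B
t=25: ready={B,D} → run B
t=26: ready={B,D} → run B
t=27: ready={B,D} → run B
t=28: ready={B,D} → run B
t=29: ready={B,D} → run B
t=30: ready={D} → run D
t=31: ready={D} → run D
t=32: ready={D} → run D
t=33: ready={D} → run D
t=34: ready={D} → run D
t=35: ready={D} → run D
t=36: ready={D} → run D
t=37: (idle)
t=38: (idle)
t=39: (idle)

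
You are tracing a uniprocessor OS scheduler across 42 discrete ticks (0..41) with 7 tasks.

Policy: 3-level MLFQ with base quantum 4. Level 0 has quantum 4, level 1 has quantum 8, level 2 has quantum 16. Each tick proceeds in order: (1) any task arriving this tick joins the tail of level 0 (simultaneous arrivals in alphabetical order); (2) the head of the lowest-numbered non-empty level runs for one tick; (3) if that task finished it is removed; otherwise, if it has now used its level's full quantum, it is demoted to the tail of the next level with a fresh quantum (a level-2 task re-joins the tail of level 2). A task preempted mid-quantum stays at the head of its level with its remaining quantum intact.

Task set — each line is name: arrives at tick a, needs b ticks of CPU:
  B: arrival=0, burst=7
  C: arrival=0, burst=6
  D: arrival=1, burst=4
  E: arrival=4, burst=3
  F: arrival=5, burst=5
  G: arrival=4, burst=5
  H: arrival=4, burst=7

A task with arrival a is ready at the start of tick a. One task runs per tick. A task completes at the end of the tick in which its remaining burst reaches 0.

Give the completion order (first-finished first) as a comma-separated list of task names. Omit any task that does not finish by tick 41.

completion order = D, E, B, C, G, H, F

t=0: L0/L1/L2 = BC/-/- → run B
t=1: L0/L1/L2 = BCD/-/- → run B
t=2: L0/L1/L2 = BCD/-/- → run B
t=3: L0/L1/L2 = BCD/-/- → run B
t=4: L0/L1/L2 = CDEGH/B/- → run C
t=5: L0/L1/L2 = CDEGHF/B/- → run C
t=6: L0/L1/L2 = CDEGHF/B/- → run C
t=7: L0/L1/L2 = CDEGHF/B/- → run C
t=8: L0/L1/L2 = DEGHF/BC/- → run D
t=9: L0/L1/L2 = DEGHF/BC/- → run D
t=10: L0/L1/L2 = DEGHF/BC/- → run D
t=11: L0/L1/L2 = DEGHF/BC/- → run D
t=12: L0/L1/L2 = EGHF/BC/- → run E
t=13: L0/L1/L2 = EGHF/BC/- → run E
t=14: L0/L1/L2 = EGHF/BC/- → run E
t=15: L0/L1/L2 = GHF/BC/- → run G
t=16: L0/L1/L2 = GHF/BC/- → run G
t=17: L0/L1/L2 = GHF/BC/- → run G
t=18: L0/L1/L2 = GHF/BC/- → run G
t=19: L0/L1/L2 = HF/BCG/- → run H
t=20: L0/L1/L2 = HF/BCG/- → run H
t=21: L0/L1/L2 = HF/BCG/- → run H
t=22: L0/L1/L2 = HF/BCG/- → run H
t=23: L0/L1/L2 = F/BCGH/- → run F
t=24: L0/L1/L2 = F/BCGH/- → run F
t=25: L0/L1/L2 = F/BCGH/- → run F
t=26: L0/L1/L2 = F/BCGH/- → run F
t=27: L0/L1/L2 = -/BCGHF/- → run B
t=28: L0/L1/L2 = -/BCGHF/- → run B
t=29: L0/L1/L2 = -/BCGHF/- → run B
t=30: L0/L1/L2 = -/CGHF/- → run C
t=31: L0/L1/L2 = -/CGHF/- → run C
t=32: L0/L1/L2 = -/GHF/- → run G
t=33: L0/L1/L2 = -/HF/- → run H
t=34: L0/L1/L2 = -/HF/- → run H
t=35: L0/L1/L2 = -/HF/- → run H
t=36: L0/L1/L2 = -/F/- → run F
t=37: (idle)
t=38: (idle)
t=39: (idle)
t=40: (idle)
t=41: (idle)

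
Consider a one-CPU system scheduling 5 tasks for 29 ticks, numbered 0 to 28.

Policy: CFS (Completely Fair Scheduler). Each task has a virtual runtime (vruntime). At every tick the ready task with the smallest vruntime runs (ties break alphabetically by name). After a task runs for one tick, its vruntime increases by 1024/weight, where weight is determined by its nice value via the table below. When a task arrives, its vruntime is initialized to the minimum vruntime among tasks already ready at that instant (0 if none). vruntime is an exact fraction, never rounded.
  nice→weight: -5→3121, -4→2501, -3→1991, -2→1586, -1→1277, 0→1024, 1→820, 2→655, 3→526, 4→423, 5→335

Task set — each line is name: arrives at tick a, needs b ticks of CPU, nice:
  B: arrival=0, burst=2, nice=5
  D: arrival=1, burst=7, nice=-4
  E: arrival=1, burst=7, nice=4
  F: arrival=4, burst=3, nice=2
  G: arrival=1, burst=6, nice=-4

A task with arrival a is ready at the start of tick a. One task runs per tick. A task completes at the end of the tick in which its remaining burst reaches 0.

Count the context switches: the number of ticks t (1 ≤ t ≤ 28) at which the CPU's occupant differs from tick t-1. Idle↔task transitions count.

t=0: vr[B=0] → run B
t=1: vr[B=1024/335 D=1024/335 E=1024/335 G=1024/335] → run B
t=2: vr[D=1024/335 E=1024/335 G=1024/335] → run D
t=3: vr[D=2904064/837835 E=1024/335 G=1024/335] → run E
t=4: vr[D=2904064/837835 E=776192/141705 F=1024/335 G=1024/335] → run F
t=5: vr[D=2904064/837835 E=776192/141705 F=202752/43885 G=1024/335] → run G
t=6: vr[D=2904064/837835 E=776192/141705 F=202752/43885 G=2904064/837835] → run D
t=7: vr[D=3247104/837835 E=776192/141705 F=202752/43885 G=2904064/837835] → run G
t=8: vr[D=3247104/837835 E=776192/141705 F=202752/43885 G=3247104/837835] → run D
t=9: vr[D=3590144/837835 E=776192/141705 F=202752/43885 G=3247104/837835] → run G
t=10: vr[D=3590144/837835 E=776192/141705 F=202752/43885 G=3590144/837835] → run D
t=11: vr[D=3933184/837835 E=776192/141705 F=202752/43885 G=3590144/837835] → run G
t=12: vr[D=3933184/837835 E=776192/141705 F=202752/43885 G=3933184/837835] → run F
t=13: vr[D=3933184/837835 E=776192/141705 F=54272/8777 G=3933184/837835] → run D
t=14: vr[D=4276224/837835 E=776192/141705 F=54272/8777 G=3933184/837835] → run G
t=15: vr[D=4276224/837835 E=776192/141705 F=54272/8777 G=4276224/837835] → run D
t=16: vr[D=4619264/837835 E=776192/141705 F=54272/8777 G=4276224/837835] → run G
t=17: vr[D=4619264/837835 E=776192/141705 F=54272/8777] → run E
t=18: vr[D=4619264/837835 E=1119232/141705 F=54272/8777] → run D
t=19: vr[E=1119232/141705 F=54272/8777] → run F
t=20: vr[E=1119232/141705] → run E
t=21: vr[E=487424/47235] → run E
t=22: vr[E=1805312/141705] → run E
t=23: vr[E=2148352/141705] → run E
t=24: vr[E=830464/47235] → run E
t=25: (idle)
t=26: (idle)
t=27: (idle)
t=28: (idle)

context switches = 20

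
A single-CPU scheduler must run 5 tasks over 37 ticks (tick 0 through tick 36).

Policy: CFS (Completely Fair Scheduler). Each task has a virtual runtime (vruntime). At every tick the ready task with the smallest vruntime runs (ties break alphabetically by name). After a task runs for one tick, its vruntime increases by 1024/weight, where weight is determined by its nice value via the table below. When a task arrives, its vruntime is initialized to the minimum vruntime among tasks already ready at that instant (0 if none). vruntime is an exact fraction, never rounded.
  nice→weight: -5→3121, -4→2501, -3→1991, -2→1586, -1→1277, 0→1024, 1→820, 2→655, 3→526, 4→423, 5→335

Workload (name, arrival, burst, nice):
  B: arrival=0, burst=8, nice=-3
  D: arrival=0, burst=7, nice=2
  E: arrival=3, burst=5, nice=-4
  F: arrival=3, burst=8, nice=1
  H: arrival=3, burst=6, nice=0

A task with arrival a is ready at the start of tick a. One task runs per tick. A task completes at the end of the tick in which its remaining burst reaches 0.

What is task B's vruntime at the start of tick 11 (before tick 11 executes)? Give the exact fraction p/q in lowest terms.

t=0: vr[B=0 D=0] → run B
t=1: vr[B=1024/1991 D=0] → run D
t=2: vr[B=1024/1991 D=1024/655] → run B
t=3: vr[B=2048/1991 D=1024/655 E=2048/1991 F=2048/1991 H=2048/1991] → run B
t=4: vr[B=3072/1991 D=1024/655 E=2048/1991 F=2048/1991 H=2048/1991] → run E
t=5: vr[B=3072/1991 D=1024/655 E=7160832/4979491 F=2048/1991 H=2048/1991] → run F
t=6: vr[B=3072/1991 D=1024/655 E=7160832/4979491 F=929536/408155 H=2048/1991] → run H
t=7: vr[B=3072/1991 D=1024/655 E=7160832/4979491 F=929536/408155 H=4039/1991] → run E
t=8: vr[B=3072/1991 D=1024/655 E=9199616/4979491 F=929536/408155 H=4039/1991] → run B
t=9: vr[B=4096/1991 D=1024/655 E=9199616/4979491 F=929536/408155 H=4039/1991] → run D
t=10: vr[B=4096/1991 D=2048/655 E=9199616/4979491 F=929536/408155 H=4039/1991] → run E
t=11: vr[B=4096/1991 D=2048/655 E=11238400/4979491 F=929536/408155 H=4039/1991] → run H
t=12: vr[B=4096/1991 D=2048/655 E=11238400/4979491 F=929536/408155 H=6030/1991] → run B
t=13: vr[B=5120/1991 D=2048/655 E=11238400/4979491 F=929536/408155 H=6030/1991] → run E
t=14: vr[B=5120/1991 D=2048/655 E=13277184/4979491 F=929536/408155 H=6030/1991] → run F
t=15: vr[B=5120/1991 D=2048/655 E=13277184/4979491 F=1439232/408155 H=6030/1991] → run B
t=16: vr[B=6144/1991 D=2048/655 E=13277184/4979491 F=1439232/408155 H=6030/1991] → run E
t=17: vr[B=6144/1991 D=2048/655 F=1439232/408155 H=6030/1991] → run H
t=18: vr[B=6144/1991 D=2048/655 F=1439232/408155 H=8021/1991] → run B
t=19: vr[B=7168/1991 D=2048/655 F=1439232/408155 H=8021/1991] → run D
t=20: vr[B=7168/1991 D=3072/655 F=1439232/408155 H=8021/1991] → run F
t=21: vr[B=7168/1991 D=3072/655 F=1948928/408155 H=8021/1991] → run B
t=22: vr[D=3072/655 F=1948928/408155 H=8021/1991] → run H
t=23: vr[D=3072/655 F=1948928/408155 H=10012/1991] → run D
t=24: vr[D=4096/655 F=1948928/408155 H=10012/1991] → run F
t=25: vr[D=4096/655 F=2458624/408155 H=10012/1991] → run H
t=26: vr[D=4096/655 F=2458624/408155 H=12003/1991] → run F
t=27: vr[D=4096/655 F=593664/81631 H=12003/1991] → run H
t=28: vr[D=4096/655 F=593664/81631] → run D
t=29: vr[D=1024/131 F=593664/81631] → run F
t=30: vr[D=1024/131 F=3478016/408155] → run D
t=31: vr[D=6144/655 F=3478016/408155] → run F
t=32: vr[D=6144/655 F=3987712/408155] → run D
t=33: vr[F=3987712/408155] → run F
t=34: (idle)
t=35: (idle)
t=36: (idle)

vruntime(B, start of tick 11) = 4096/1991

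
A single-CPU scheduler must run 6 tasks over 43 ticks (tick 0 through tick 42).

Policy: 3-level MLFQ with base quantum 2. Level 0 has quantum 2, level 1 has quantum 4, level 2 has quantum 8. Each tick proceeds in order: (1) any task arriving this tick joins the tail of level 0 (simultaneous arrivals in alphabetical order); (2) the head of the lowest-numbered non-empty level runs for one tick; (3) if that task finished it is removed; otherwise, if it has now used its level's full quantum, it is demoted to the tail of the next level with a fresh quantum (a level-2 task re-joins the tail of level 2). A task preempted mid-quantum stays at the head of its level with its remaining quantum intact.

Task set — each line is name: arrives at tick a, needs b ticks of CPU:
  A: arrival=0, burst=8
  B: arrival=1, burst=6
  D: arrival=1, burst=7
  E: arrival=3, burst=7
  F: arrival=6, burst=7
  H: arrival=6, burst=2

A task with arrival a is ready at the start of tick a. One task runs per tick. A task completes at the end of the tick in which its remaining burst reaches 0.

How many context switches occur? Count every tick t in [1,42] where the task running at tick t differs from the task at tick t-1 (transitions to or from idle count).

context switches = 15

t=0: L0/L1/L2 = A/-/- → run A
t=1: L0/L1/L2 = ABD/-/- → run A
t=2: L0/L1/L2 = BD/A/- → run B
t=3: L0/L1/L2 = BDE/A/- → run B
t=4: L0/L1/L2 = DE/AB/- → run D
t=5: L0/L1/L2 = DE/AB/- → run D
t=6: L0/L1/L2 = EFH/ABD/- → run E
t=7: L0/L1/L2 = EFH/ABD/- → run E
t=8: L0/L1/L2 = FH/ABDE/- → run F
t=9: L0/L1/L2 = FH/ABDE/- → run F
t=10: L0/L1/L2 = H/ABDEF/- → run H
t=11: L0/L1/L2 = H/ABDEF/- → run H
t=12: L0/L1/L2 = -/ABDEF/- → run A
t=13: L0/L1/L2 = -/ABDEF/- → run A
t=14: L0/L1/L2 = -/ABDEF/- → run A
t=15: L0/L1/L2 = -/ABDEF/- → run A
t=16: L0/L1/L2 = -/BDEF/A → run B
t=17: L0/L1/L2 = -/BDEF/A → run B
t=18: L0/L1/L2 = -/BDEF/A → run B
t=19: L0/L1/L2 = -/BDEF/A → run B
t=20: L0/L1/L2 = -/DEF/A → run D
t=21: L0/L1/L2 = -/DEF/A → run D
t=22: L0/L1/L2 = -/DEF/A → run D
t=23: L0/L1/L2 = -/DEF/A → run D
t=24: L0/L1/L2 = -/EF/AD → run E
t=25: L0/L1/L2 = -/EF/AD → run E
t=26: L0/L1/L2 = -/EF/AD → run E
t=27: L0/L1/L2 = -/EF/AD → run E
t=28: L0/L1/L2 = -/F/ADE → run F
t=29: L0/L1/L2 = -/F/ADE → run F
t=30: L0/L1/L2 = -/F/ADE → run F
t=31: L0/L1/L2 = -/F/ADE → run F
t=32: L0/L1/L2 = -/-/ADEF → run A
t=33: L0/L1/L2 = -/-/ADEF → run A
t=34: L0/L1/L2 = -/-/DEF → run D
t=35: L0/L1/L2 = -/-/EF → run E
t=36: L0/L1/L2 = -/-/F → run F
t=37: (idle)
t=38: (idle)
t=39: (idle)
t=40: (idle)
t=41: (idle)
t=42: (idle)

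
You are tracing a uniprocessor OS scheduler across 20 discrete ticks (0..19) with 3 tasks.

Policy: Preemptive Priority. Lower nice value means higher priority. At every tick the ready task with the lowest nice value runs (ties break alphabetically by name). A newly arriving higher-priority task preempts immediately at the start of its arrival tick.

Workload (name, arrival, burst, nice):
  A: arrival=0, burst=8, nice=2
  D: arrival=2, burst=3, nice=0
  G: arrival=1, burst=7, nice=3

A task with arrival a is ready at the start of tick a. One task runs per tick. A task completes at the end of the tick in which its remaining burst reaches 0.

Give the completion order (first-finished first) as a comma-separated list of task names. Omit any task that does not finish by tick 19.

t=0: ready={A} → run A
t=1: ready={A,G} → run A
t=2: ready={A,D,G} → run D
t=3: ready={A,D,G} → run D
t=4: ready={A,D,G} → run D
t=5: ready={A,G} → run A
t=6: ready={A,G} → run A
t=7: ready={A,G} → run A
t=8: ready={A,G} → run A
t=9: ready={A,G} → run A
t=10: ready={A,G} → run A
t=11: ready={G} → run G
t=12: ready={G} → run G
t=13: ready={G} → run G
t=14: ready={G} → run G
t=15: ready={G} → run G
t=16: ready={G} → run G
t=17: ready={G} → run G
t=18: (idle)
t=19: (idle)

completion order = D, A, G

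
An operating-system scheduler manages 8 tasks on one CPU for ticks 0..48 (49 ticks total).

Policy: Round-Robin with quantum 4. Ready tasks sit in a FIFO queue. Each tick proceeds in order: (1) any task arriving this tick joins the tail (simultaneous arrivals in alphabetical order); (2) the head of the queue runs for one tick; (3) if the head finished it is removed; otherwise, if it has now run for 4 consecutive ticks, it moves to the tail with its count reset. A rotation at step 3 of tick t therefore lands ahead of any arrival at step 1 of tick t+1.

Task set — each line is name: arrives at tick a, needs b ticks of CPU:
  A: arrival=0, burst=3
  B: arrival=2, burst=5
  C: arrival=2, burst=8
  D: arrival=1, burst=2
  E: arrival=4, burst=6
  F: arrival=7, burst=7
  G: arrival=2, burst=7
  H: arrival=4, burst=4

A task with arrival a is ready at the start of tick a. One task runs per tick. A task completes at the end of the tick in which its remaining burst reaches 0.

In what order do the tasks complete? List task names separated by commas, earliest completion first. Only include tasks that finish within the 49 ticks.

t=0: queue=[A] q_used=0 → run A
t=1: queue=[A,D] q_used=1 → run A
t=2: queue=[A,D,B,C,G] q_used=2 → run A
t=3: queue=[D,B,C,G] q_used=0 → run D
t=4: queue=[D,B,C,G,E,H] q_used=1 → run D
t=5: queue=[B,C,G,E,H] q_used=0 → run B
t=6: queue=[B,C,G,E,H] q_used=1 → run B
t=7: queue=[B,C,G,E,H,F] q_used=2 → run B
t=8: queue=[B,C,G,E,H,F] q_used=3 → run B
t=9: queue=[C,G,E,H,F,B] q_used=0 → run C
t=10: queue=[C,G,E,H,F,B] q_used=1 → run C
t=11: queue=[C,G,E,H,F,B] q_used=2 → run C
t=12: queue=[C,G,E,H,F,B] q_used=3 → run C
t=13: queue=[G,E,H,F,B,C] q_used=0 → run G
t=14: queue=[G,E,H,F,B,C] q_used=1 → run G
t=15: queue=[G,E,H,F,B,C] q_used=2 → run G
t=16: queue=[G,E,H,F,B,C] q_used=3 → run G
t=17: queue=[E,H,F,B,C,G] q_used=0 → run E
t=18: queue=[E,H,F,B,C,G] q_used=1 → run E
t=19: queue=[E,H,F,B,C,G] q_used=2 → run E
t=20: queue=[E,H,F,B,C,G] q_used=3 → run E
t=21: queue=[H,F,B,C,G,E] q_used=0 → run H
t=22: queue=[H,F,B,C,G,E] q_used=1 → run H
t=23: queue=[H,F,B,C,G,E] q_used=2 → run H
t=24: queue=[H,F,B,C,G,E] q_used=3 → run H
t=25: queue=[F,B,C,G,E] q_used=0 → run F
t=26: queue=[F,B,C,G,E] q_used=1 → run F
t=27: queue=[F,B,C,G,E] q_used=2 → run F
t=28: queue=[F,B,C,G,E] q_used=3 → run F
t=29: queue=[B,C,G,E,F] q_used=0 → run B
t=30: queue=[C,G,E,F] q_used=0 → run C
t=31: queue=[C,G,E,F] q_used=1 → run C
t=32: queue=[C,G,E,F] q_used=2 → run C
t=33: queue=[C,G,E,F] q_used=3 → run C
t=34: queue=[G,E,F] q_used=0 → run G
t=35: queue=[G,E,F] q_used=1 → run G
t=36: queue=[G,E,F] q_used=2 → run G
t=37: queue=[E,F] q_used=0 → run E
t=38: queue=[E,F] q_used=1 → run E
t=39: queue=[F] q_used=0 → run F
t=40: queue=[F] q_used=1 → run F
t=41: queue=[F] q_used=2 → run F
t=42: (idle)
t=43: (idle)
t=44: (idle)
t=45: (idle)
t=46: (idle)
t=47: (idle)
t=48: (idle)

completion order = A, D, H, B, C, G, E, F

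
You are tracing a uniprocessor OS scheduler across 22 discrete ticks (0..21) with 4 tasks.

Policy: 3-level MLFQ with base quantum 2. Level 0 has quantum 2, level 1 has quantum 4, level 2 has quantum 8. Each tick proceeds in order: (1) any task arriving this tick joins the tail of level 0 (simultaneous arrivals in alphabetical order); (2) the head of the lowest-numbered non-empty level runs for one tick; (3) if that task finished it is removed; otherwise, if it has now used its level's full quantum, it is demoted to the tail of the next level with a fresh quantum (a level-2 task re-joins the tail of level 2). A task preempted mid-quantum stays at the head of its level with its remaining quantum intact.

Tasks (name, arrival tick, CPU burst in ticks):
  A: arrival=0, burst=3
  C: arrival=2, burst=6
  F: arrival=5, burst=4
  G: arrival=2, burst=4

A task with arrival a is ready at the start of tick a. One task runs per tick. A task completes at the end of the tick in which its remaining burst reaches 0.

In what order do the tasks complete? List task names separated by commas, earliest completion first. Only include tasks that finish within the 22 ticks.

completion order = A, C, G, F

t=0: L0/L1/L2 = A/-/- → run A
t=1: L0/L1/L2 = A/-/- → run A
t=2: L0/L1/L2 = CG/A/- → run C
t=3: L0/L1/L2 = CG/A/- → run C
t=4: L0/L1/L2 = G/AC/- → run G
t=5: L0/L1/L2 = GF/AC/- → run G
t=6: L0/L1/L2 = F/ACG/- → run F
t=7: L0/L1/L2 = F/ACG/- → run F
t=8: L0/L1/L2 = -/ACGF/- → run A
t=9: L0/L1/L2 = -/CGF/- → run C
t=10: L0/L1/L2 = -/CGF/- → run C
t=11: L0/L1/L2 = -/CGF/- → run C
t=12: L0/L1/L2 = -/CGF/- → run C
t=13: L0/L1/L2 = -/GF/- → run G
t=14: L0/L1/L2 = -/GF/- → run G
t=15: L0/L1/L2 = -/F/- → run F
t=16: L0/L1/L2 = -/F/- → run F
t=17: (idle)
t=18: (idle)
t=19: (idle)
t=20: (idle)
t=21: (idle)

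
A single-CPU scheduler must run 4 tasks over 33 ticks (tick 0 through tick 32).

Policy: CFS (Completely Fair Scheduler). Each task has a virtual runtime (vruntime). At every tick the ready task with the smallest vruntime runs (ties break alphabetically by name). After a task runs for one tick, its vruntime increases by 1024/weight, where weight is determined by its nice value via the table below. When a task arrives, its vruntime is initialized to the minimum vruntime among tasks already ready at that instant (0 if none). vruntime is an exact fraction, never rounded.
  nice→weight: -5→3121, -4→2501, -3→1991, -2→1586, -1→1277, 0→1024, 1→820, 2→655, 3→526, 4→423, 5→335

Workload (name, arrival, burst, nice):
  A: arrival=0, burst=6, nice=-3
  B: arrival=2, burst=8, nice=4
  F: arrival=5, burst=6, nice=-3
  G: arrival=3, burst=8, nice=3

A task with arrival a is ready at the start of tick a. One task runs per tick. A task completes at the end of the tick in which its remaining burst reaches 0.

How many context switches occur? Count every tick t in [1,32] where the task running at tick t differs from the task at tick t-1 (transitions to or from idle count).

context switches = 23

t=0: vr[A=0] → run A
t=1: vr[A=1024/1991] → run A
t=2: vr[A=2048/1991 B=2048/1991] → run A
t=3: vr[A=3072/1991 B=2048/1991 G=2048/1991] → run B
t=4: vr[A=3072/1991 B=2905088/842193 G=2048/1991] → run G
t=5: vr[A=3072/1991 B=2905088/842193 F=3072/1991 G=1558016/523633] → run A
t=6: vr[A=4096/1991 B=2905088/842193 F=3072/1991 G=1558016/523633] → run F
t=7: vr[A=4096/1991 B=2905088/842193 F=4096/1991 G=1558016/523633] → run A
t=8: vr[A=5120/1991 B=2905088/842193 F=4096/1991 G=1558016/523633] → run F
t=9: vr[A=5120/1991 B=2905088/842193 F=5120/1991 G=1558016/523633] → run A
t=10: vr[B=2905088/842193 F=5120/1991 G=1558016/523633] → run F
t=11: vr[B=2905088/842193 F=6144/1991 G=1558016/523633] → run G
t=12: vr[B=2905088/842193 F=6144/1991 G=2577408/523633] → run F
t=13: vr[B=2905088/842193 F=7168/1991 G=2577408/523633] → run B
t=14: vr[B=4943872/842193 F=7168/1991 G=2577408/523633] → run F
t=15: vr[B=4943872/842193 F=8192/1991 G=2577408/523633] → run F
t=16: vr[B=4943872/842193 G=2577408/523633] → run G
t=17: vr[B=4943872/842193 G=3596800/523633] → run B
t=18: vr[B=2327552/280731 G=3596800/523633] → run G
t=19: vr[B=2327552/280731 G=4616192/523633] → run B
t=20: vr[B=9021440/842193 G=4616192/523633] → run G
t=21: vr[B=9021440/842193 G=5635584/523633] → run B
t=22: vr[B=11060224/842193 G=5635584/523633] → run G
t=23: vr[B=11060224/842193 G=6654976/523633] → run G
t=24: vr[B=11060224/842193 G=7674368/523633] → run B
t=25: vr[B=4366336/280731 G=7674368/523633] → run G
t=26: vr[B=4366336/280731] → run B
t=27: vr[B=15137792/842193] → run B
t=28: (idle)
t=29: (idle)
t=30: (idle)
t=31: (idle)
t=32: (idle)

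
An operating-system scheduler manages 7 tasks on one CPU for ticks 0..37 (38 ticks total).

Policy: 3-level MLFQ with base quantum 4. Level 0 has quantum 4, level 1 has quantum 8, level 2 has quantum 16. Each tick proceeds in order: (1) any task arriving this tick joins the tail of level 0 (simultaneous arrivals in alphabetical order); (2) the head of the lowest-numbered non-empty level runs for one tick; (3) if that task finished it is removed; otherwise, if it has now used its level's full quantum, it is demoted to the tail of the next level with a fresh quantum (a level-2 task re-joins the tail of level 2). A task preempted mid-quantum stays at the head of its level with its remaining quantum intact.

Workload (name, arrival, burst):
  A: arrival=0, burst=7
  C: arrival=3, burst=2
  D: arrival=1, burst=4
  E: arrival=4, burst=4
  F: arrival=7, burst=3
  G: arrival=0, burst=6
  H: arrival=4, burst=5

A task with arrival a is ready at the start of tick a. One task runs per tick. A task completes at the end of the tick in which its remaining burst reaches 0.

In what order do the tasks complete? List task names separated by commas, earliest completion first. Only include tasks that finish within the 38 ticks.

completion order = D, C, E, F, A, G, H

t=0: L0/L1/L2 = AG/-/- → run A
t=1: L0/L1/L2 = AGD/-/- → run A
t=2: L0/L1/L2 = AGD/-/- → run A
t=3: L0/L1/L2 = AGDC/-/- → run A
t=4: L0/L1/L2 = GDCEH/A/- → run G
t=5: L0/L1/L2 = GDCEH/A/- → run G
t=6: L0/L1/L2 = GDCEH/A/- → run G
t=7: L0/L1/L2 = GDCEHF/A/- → run G
t=8: L0/L1/L2 = DCEHF/AG/- → run D
t=9: L0/L1/L2 = DCEHF/AG/- → run D
t=10: L0/L1/L2 = DCEHF/AG/- → run D
t=11: L0/L1/L2 = DCEHF/AG/- → run D
t=12: L0/L1/L2 = CEHF/AG/- → run C
t=13: L0/L1/L2 = CEHF/AG/- → run C
t=14: L0/L1/L2 = EHF/AG/- → run E
t=15: L0/L1/L2 = EHF/AG/- → run E
t=16: L0/L1/L2 = EHF/AG/- → run E
t=17: L0/L1/L2 = EHF/AG/- → run E
t=18: L0/L1/L2 = HF/AG/- → run H
t=19: L0/L1/L2 = HF/AG/- → run H
t=20: L0/L1/L2 = HF/AG/- → run H
t=21: L0/L1/L2 = HF/AG/- → run H
t=22: L0/L1/L2 = F/AGH/- → run F
t=23: L0/L1/L2 = F/AGH/- → run F
t=24: L0/L1/L2 = F/AGH/- → run F
t=25: L0/L1/L2 = -/AGH/- → run A
t=26: L0/L1/L2 = -/AGH/- → run A
t=27: L0/L1/L2 = -/AGH/- → run A
t=28: L0/L1/L2 = -/GH/- → run G
t=29: L0/L1/L2 = -/GH/- → run G
t=30: L0/L1/L2 = -/H/- → run H
t=31: (idle)
t=32: (idle)
t=33: (idle)
t=34: (idle)
t=35: (idle)
t=36: (idle)
t=37: (idle)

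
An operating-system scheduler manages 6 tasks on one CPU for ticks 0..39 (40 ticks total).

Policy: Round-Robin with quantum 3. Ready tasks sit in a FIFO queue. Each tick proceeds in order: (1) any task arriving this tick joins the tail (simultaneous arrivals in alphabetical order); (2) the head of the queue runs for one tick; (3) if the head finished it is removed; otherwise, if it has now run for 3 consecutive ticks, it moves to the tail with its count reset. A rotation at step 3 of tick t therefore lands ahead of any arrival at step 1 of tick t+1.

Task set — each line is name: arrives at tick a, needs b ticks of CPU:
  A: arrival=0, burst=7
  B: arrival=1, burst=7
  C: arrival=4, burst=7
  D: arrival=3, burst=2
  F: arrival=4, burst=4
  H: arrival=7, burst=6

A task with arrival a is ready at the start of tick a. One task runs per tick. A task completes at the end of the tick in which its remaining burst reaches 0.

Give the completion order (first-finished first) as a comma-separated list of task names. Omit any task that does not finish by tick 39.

t=0: queue=[A] q_used=0 → run A
t=1: queue=[A,B] q_used=1 → run A
t=2: queue=[A,B] q_used=2 → run A
t=3: queue=[B,A,D] q_used=0 → run B
t=4: queue=[B,A,D,C,F] q_used=1 → run B
t=5: queue=[B,A,D,C,F] q_used=2 → run B
t=6: queue=[A,D,C,F,B] q_used=0 → run A
t=7: queue=[A,D,C,F,B,H] q_used=1 → run A
t=8: queue=[A,D,C,F,B,H] q_used=2 → run A
t=9: queue=[D,C,F,B,H,A] q_used=0 → run D
t=10: queue=[D,C,F,B,H,A] q_used=1 → run D
t=11: queue=[C,F,B,H,A] q_used=0 → run C
t=12: queue=[C,F,B,H,A] q_used=1 → run C
t=13: queue=[C,F,B,H,A] q_used=2 → run C
t=14: queue=[F,B,H,A,C] q_used=0 → run F
t=15: queue=[F,B,H,A,C] q_used=1 → run F
t=16: queue=[F,B,H,A,C] q_used=2 → run F
t=17: queue=[B,H,A,C,F] q_used=0 → run B
t=18: queue=[B,H,A,C,F] q_used=1 → run B
t=19: queue=[B,H,A,C,F] q_used=2 → run B
t=20: queue=[H,A,C,F,B] q_used=0 → run H
t=21: queue=[H,A,C,F,B] q_used=1 → run H
t=22: queue=[H,A,C,F,B] q_used=2 → run H
t=23: queue=[A,C,F,B,H] q_used=0 → run A
t=24: queue=[C,F,B,H] q_used=0 → run C
t=25: queue=[C,F,B,H] q_used=1 → run C
t=26: queue=[C,F,B,H] q_used=2 → run C
t=27: queue=[F,B,H,C] q_used=0 → run F
t=28: queue=[B,H,C] q_used=0 → run B
t=29: queue=[H,C] q_used=0 → run H
t=30: queue=[H,C] q_used=1 → run H
t=31: queue=[H,C] q_used=2 → run H
t=32: queue=[C] q_used=0 → run C
t=33: (idle)
t=34: (idle)
t=35: (idle)
t=36: (idle)
t=37: (idle)
t=38: (idle)
t=39: (idle)

completion order = D, A, F, B, H, C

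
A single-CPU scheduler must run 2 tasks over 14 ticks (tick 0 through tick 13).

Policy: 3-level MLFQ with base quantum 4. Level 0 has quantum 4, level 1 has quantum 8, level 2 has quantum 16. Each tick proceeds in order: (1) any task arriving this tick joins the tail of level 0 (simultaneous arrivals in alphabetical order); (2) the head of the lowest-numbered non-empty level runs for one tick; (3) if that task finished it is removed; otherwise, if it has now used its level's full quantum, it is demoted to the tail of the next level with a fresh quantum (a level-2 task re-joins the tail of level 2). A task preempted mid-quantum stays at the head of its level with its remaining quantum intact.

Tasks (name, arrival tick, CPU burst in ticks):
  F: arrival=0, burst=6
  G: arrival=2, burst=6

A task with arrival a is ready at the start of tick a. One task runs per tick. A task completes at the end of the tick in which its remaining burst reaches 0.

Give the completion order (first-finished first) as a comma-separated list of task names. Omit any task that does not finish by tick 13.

t=0: L0/L1/L2 = F/-/- → run F
t=1: L0/L1/L2 = F/-/- → run F
t=2: L0/L1/L2 = FG/-/- → run F
t=3: L0/L1/L2 = FG/-/- → run F
t=4: L0/L1/L2 = G/F/- → run G
t=5: L0/L1/L2 = G/F/- → run G
t=6: L0/L1/L2 = G/F/- → run G
t=7: L0/L1/L2 = G/F/- → run G
t=8: L0/L1/L2 = -/FG/- → run F
t=9: L0/L1/L2 = -/FG/- → run F
t=10: L0/L1/L2 = -/G/- → run G
t=11: L0/L1/L2 = -/G/- → run G
t=12: (idle)
t=13: (idle)

completion order = F, G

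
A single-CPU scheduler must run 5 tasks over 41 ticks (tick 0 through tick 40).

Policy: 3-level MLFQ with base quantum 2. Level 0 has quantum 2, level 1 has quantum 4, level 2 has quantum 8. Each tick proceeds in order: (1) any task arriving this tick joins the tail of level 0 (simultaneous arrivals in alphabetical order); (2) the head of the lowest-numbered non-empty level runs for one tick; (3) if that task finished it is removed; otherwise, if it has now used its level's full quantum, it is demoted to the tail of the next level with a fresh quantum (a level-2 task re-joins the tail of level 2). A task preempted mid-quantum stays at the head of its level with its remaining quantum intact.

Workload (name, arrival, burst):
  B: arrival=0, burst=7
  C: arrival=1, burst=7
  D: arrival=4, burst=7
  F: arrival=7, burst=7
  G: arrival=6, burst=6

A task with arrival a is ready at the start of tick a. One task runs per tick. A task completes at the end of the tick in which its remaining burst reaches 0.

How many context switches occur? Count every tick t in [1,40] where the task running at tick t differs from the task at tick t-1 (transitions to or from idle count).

context switches = 14

t=0: L0/L1/L2 = B/-/- → run B
t=1: L0/L1/L2 = BC/-/- → run B
t=2: L0/L1/L2 = C/B/- → run C
t=3: L0/L1/L2 = C/B/- → run C
t=4: L0/L1/L2 = D/BC/- → run D
t=5: L0/L1/L2 = D/BC/- → run D
t=6: L0/L1/L2 = G/BCD/- → run G
t=7: L0/L1/L2 = GF/BCD/- → run G
t=8: L0/L1/L2 = F/BCDG/- → run F
t=9: L0/L1/L2 = F/BCDG/- → run F
t=10: L0/L1/L2 = -/BCDGF/- → run B
t=11: L0/L1/L2 = -/BCDGF/- → run B
t=12: L0/L1/L2 = -/BCDGF/- → run B
t=13: L0/L1/L2 = -/BCDGF/- → run B
t=14: L0/L1/L2 = -/CDGF/B → run C
t=15: L0/L1/L2 = -/CDGF/B → run C
t=16: L0/L1/L2 = -/CDGF/B → run C
t=17: L0/L1/L2 = -/CDGF/B → run C
t=18: L0/L1/L2 = -/DGF/BC → run D
t=19: L0/L1/L2 = -/DGF/BC → run D
t=20: L0/L1/L2 = -/DGF/BC → run D
t=21: L0/L1/L2 = -/DGF/BC → run D
t=22: L0/L1/L2 = -/GF/BCD → run G
t=23: L0/L1/L2 = -/GF/BCD → run G
t=24: L0/L1/L2 = -/GF/BCD → run G
t=25: L0/L1/L2 = -/GF/BCD → run G
t=26: L0/L1/L2 = -/F/BCD → run F
t=27: L0/L1/L2 = -/F/BCD → run F
t=28: L0/L1/L2 = -/F/BCD → run F
t=29: L0/L1/L2 = -/F/BCD → run F
t=30: L0/L1/L2 = -/-/BCDF → run B
t=31: L0/L1/L2 = -/-/CDF → run C
t=32: L0/L1/L2 = -/-/DF → run D
t=33: L0/L1/L2 = -/-/F → run F
t=34: (idle)
t=35: (idle)
t=36: (idle)
t=37: (idle)
t=38: (idle)
t=39: (idle)
t=40: (idle)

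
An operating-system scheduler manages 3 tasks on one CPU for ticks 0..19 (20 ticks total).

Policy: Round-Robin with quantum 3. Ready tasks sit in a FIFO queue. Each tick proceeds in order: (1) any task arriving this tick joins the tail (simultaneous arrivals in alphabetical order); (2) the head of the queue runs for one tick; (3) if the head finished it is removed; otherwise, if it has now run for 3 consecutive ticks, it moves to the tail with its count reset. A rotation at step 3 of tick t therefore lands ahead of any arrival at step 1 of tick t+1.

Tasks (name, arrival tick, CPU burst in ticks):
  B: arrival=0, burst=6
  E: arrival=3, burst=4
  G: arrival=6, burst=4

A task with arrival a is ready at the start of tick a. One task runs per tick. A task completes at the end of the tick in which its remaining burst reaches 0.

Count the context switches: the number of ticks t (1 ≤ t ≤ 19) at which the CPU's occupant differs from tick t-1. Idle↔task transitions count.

t=0: queue=[B] q_used=0 → run B
t=1: queue=[B] q_used=1 → run B
t=2: queue=[B] q_used=2 → run B
t=3: queue=[B,E] q_used=0 → run B
t=4: queue=[B,E] q_used=1 → run B
t=5: queue=[B,E] q_used=2 → run B
t=6: queue=[E,G] q_used=0 → run E
t=7: queue=[E,G] q_used=1 → run E
t=8: queue=[E,G] q_used=2 → run E
t=9: queue=[G,E] q_used=0 → run G
t=10: queue=[G,E] q_used=1 → run G
t=11: queue=[G,E] q_used=2 → run G
t=12: queue=[E,G] q_used=0 → run E
t=13: queue=[G] q_used=0 → run G
t=14: (idle)
t=15: (idle)
t=16: (idle)
t=17: (idle)
t=18: (idle)
t=19: (idle)

context switches = 5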